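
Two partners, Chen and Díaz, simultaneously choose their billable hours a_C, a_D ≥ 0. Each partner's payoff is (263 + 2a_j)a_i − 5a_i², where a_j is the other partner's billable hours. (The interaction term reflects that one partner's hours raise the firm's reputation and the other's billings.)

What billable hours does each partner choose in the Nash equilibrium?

Chen's payoff is (263 + 2a_D)a_C − 5a_C².
∂π/∂a_C = 263 + 2a_D − 10a_C = 0, so a_C = 26.3 + 0.2a_D.
The game is symmetric, so in equilibrium a_D = a_C: the reaction function gives 0.8a_C = 26.3, hence a_C = 32.875.

32.875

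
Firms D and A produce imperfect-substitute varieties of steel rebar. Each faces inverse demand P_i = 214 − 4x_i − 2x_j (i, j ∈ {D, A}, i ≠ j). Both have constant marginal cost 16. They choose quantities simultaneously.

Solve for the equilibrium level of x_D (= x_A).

19.8

Firm D's profit: π = x_D(214 − 4x_D − 2x_A) − 16x_D.
∂π/∂x_D = 198 − 8x_D − 2x_A = 0 ⇒ x_D = 24.75 − 0.25x_A.
The game is symmetric, so in equilibrium x_A = x_D: the reaction function gives 1.25x_D = 24.75, hence x_D = 19.8.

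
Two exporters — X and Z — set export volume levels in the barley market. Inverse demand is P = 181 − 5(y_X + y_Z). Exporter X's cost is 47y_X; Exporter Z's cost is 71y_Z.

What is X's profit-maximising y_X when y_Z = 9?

Exporter X's profit: π = y_X(181 − 5(y_X + y_Z)) − 47y_X.
∂π/∂y_X = 134 − 10y_X − 5y_Z = 0, so y_X = 13.4 − 0.5y_Z.
At y_Z = 9: y_X = 13.4 − 0.5·9 = 8.9.

8.9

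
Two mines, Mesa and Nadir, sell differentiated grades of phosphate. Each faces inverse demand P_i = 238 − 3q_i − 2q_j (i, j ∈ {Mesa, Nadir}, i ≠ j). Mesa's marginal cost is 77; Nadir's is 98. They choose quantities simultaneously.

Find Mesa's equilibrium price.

Mine Mesa's profit: π = q_{Mesa}(238 − 3q_{Mesa} − 2q_{Nadir}) − 77q_{Mesa}.
∂π/∂q_{Mesa} = 161 − 6q_{Mesa} − 2q_{Nadir} = 0 ⇒ q_{Mesa} = 161/6 − (1/3)q_{Nadir}.
Similarly q_{Nadir} = 70/3 − (1/3)q_{Mesa}.
Solving the two reaction functions simultaneously: (1 − (−1/3)(−1/3))q_{Mesa} = 161/6 − (1/3)·(70/3), so (8/9)q_{Mesa} = 343/18 and q_{Mesa} = 21.4375.
Then q_{Nadir} = 70/3 − (1/3)·21.4375 = 16.1875.
P_{Mesa} = 238 − 3·21.4375 − 2·16.1875 = 141.3125.

141.3125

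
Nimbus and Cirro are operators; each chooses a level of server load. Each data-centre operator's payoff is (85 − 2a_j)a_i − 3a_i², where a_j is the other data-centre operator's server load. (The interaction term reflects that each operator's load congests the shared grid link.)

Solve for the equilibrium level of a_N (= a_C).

10.625

Nimbus's payoff is (85 − 2a_C)a_N − 3a_N².
∂π/∂a_N = 85 − 2a_C − 6a_N = 0, so a_N = 85/6 − (1/3)a_C.
Setting a_N = a_C in the reaction function: a_N = 85/6 − (1/3)a_N, so a_N = (85/6) / (4/3) = 10.625.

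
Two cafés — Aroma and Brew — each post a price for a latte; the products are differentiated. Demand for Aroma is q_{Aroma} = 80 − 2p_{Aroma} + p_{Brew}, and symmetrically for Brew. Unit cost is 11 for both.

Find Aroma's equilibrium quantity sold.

46

Aroma's profit: π = (p_{Aroma} − 11)(80 − 2p_{Aroma} + p_{Brew}).
∂π/∂p_{Aroma} = 102 − 4p_{Aroma} + p_{Brew} = 0 ⇒ p_{Aroma} = 25.5 + 0.25p_{Brew}.
Setting p_{Aroma} = p_{Brew} in the reaction function: p_{Aroma} = 25.5 + 0.25p_{Aroma}, so p_{Aroma} = 25.5 / 0.75 = 34.
q_{Aroma} = 80 − 2·34 + 34 = 46.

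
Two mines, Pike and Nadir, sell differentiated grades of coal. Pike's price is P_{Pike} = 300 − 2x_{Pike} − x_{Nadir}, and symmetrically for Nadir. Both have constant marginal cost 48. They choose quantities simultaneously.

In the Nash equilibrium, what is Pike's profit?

Mine Pike's profit: π = x_{Pike}(300 − 2x_{Pike} − x_{Nadir}) − 48x_{Pike}.
∂π/∂x_{Pike} = 252 − 4x_{Pike} − x_{Nadir} = 0 ⇒ x_{Pike} = 63 − 0.25x_{Nadir}.
By symmetry x_{Nadir} = x_{Pike}; substituting into the reaction function, 1.25x_{Pike} = 63 and x_{Pike} = 50.4.
P_{Pike} = 300 − 2·50.4 − 50.4 = 148.8.
Profit = (148.8 − 48)·50.4 = 5080.32.

5080.32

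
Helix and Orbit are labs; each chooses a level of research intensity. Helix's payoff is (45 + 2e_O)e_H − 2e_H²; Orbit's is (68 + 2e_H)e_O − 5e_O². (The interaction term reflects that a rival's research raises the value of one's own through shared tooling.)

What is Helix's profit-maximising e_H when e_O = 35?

28.75

Expanding Helix's payoff: 45e_H + 2e_Oe_H − 2e_H².
∂π/∂e_H = 45 + 2e_O − 4e_H = 0, so e_H = 11.25 + 0.5e_O.
At e_O = 35: e_H = 11.25 + 0.5·35 = 28.75.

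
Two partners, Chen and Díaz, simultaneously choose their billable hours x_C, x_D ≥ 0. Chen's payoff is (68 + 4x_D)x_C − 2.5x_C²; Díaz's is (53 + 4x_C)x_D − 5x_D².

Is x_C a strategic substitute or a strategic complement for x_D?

strategic complements

Expanding Chen's payoff: 68x_C + 4x_Dx_C − 2.5x_C².
∂π/∂x_C = 68 + 4x_D − 5x_C = 0, so x_C = 13.6 + 0.8x_D.
The best-response slope dx_C/dx_D = 0.8 > 0: the reaction function is upward-sloping, so the choices are strategic complements.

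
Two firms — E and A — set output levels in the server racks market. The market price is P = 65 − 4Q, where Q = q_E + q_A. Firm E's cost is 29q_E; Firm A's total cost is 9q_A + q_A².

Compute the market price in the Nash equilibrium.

37.5

Firm E's profit: π = q_E(65 − 4(q_E + q_A)) − 29q_E.
∂π/∂q_E = 36 − 8q_E − 4q_A = 0, so q_E = 4.5 − 0.5q_A.
For A: ∂π/∂q_A = 56 − 10q_A − 4q_E = 0 ⇒ q_A = 5.6 − 0.4q_E.
Plugging q_A into E's best response: q_E = 4.5 − 0.5(5.6 − 0.4q_E) ⇒ 0.8q_E = 1.7, so q_E = 2.125.
Then q_A = 5.6 − 0.4·2.125 = 4.75.
Equilibrium price: P = 65 − 4·6.875 = 37.5.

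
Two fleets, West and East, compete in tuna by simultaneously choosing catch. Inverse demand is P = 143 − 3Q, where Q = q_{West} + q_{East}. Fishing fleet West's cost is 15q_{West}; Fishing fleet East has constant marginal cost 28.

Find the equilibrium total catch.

Fishing fleet West's profit: π = q_{West}(143 − 3(q_{West} + q_{East})) − 15q_{West}.
∂π/∂q_{West} = 128 − 6q_{West} − 3q_{East} = 0, so q_{West} = 64/3 − 0.5q_{East}.
By the same steps for East: q_{East} = 115/6 − 0.5q_{West}.
Solving the two reaction functions simultaneously: (1 − (−0.5)(−0.5))q_{West} = 64/3 − 0.5·(115/6), so 0.75q_{West} = 11.75 and q_{West} = 47/3.
Then q_{East} = 115/6 − 0.5·(47/3) = 34/3.
Total catch: 47/3 + 34/3 = 27.

27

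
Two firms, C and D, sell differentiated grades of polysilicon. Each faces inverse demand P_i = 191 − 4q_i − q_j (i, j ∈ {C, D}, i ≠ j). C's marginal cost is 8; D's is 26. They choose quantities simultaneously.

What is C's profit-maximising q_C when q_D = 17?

20.75

Firm C's profit: π = q_C(191 − 4q_C − q_D) − 8q_C.
∂π/∂q_C = 183 − 8q_C − q_D = 0 ⇒ q_C = 22.875 − 0.125q_D.
At q_D = 17: q_C = 22.875 − 0.125·17 = 20.75.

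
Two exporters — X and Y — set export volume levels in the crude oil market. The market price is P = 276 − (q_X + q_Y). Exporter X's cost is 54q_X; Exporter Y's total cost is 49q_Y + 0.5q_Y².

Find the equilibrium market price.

141.8

Exporter X's profit: π = q_X(276 − (q_X + q_Y)) − 54q_X.
∂π/∂q_X = 222 − 2q_X − q_Y = 0, so q_X = 111 − 0.5q_Y.
For Y: ∂π/∂q_Y = 227 − 3q_Y − q_X = 0 ⇒ q_Y = 227/3 − (1/3)q_X.
Substituting the second reaction function into the first: q_X = 111 − 0.5(227/3 − (1/3)q_X), which gives (5/6)q_X = 439/6 ⇒ q_X = 87.8.
Then q_Y = 227/3 − (1/3)·87.8 = 46.4.
Equilibrium price: P = 276 − 134.2 = 141.8.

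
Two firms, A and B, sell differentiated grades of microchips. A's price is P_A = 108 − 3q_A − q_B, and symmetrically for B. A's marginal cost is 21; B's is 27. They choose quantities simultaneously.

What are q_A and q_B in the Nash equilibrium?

Firm A's profit: π = q_A(108 − 3q_A − q_B) − 21q_A.
∂π/∂q_A = 87 − 6q_A − q_B = 0 ⇒ q_A = 14.5 − (1/6)q_B.
Similarly q_B = 13.5 − (1/6)q_A.
Solving the two reaction functions simultaneously: (1 − (−1/6)(−1/6))q_A = 14.5 − (1/6)·13.5, so (35/36)q_A = 12.25 and q_A = 12.6.
Then q_B = 13.5 − (1/6)·12.6 = 11.4.

12.6, 11.4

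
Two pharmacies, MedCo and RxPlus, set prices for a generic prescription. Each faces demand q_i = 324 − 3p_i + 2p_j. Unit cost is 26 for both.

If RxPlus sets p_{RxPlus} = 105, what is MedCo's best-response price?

102

MedCo's profit: π = (p_{MedCo} − 26)(324 − 3p_{MedCo} + 2p_{RxPlus}).
∂π/∂p_{MedCo} = 402 − 6p_{MedCo} + 2p_{RxPlus} = 0 ⇒ p_{MedCo} = 67 + (1/3)p_{RxPlus}.
At p_{RxPlus} = 105: p_{MedCo} = 67 + (1/3)·105 = 102.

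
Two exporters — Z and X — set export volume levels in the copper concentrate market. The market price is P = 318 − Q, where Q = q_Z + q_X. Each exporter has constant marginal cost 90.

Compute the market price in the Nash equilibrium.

Exporter Z's profit: π = q_Z(318 − (q_Z + q_X)) − 90q_Z.
∂π/∂q_Z = 228 − 2q_Z − q_X = 0, so q_Z = 114 − 0.5q_X.
Setting q_Z = q_X in the reaction function: q_Z = 114 − 0.5q_Z, so q_Z = 114 / 1.5 = 76.
Equilibrium price: P = 318 − 152 = 166.

166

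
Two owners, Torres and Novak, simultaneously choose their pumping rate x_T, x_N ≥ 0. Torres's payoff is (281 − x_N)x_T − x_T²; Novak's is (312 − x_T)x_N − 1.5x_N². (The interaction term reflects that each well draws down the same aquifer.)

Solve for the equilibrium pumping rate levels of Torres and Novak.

106.2, 68.6

Expanding Torres's payoff: 281x_T − x_Nx_T − x_T².
∂π/∂x_T = 281 − x_N − 2x_T = 0, so x_T = 140.5 − 0.5x_N.
Likewise for Novak: x_N = 104 − (1/3)x_T.
Substituting the second reaction function into the first: x_T = 140.5 − 0.5(104 − (1/3)x_T), which gives (5/6)x_T = 88.5 ⇒ x_T = 106.2.
Then x_N = 104 − (1/3)·106.2 = 68.6.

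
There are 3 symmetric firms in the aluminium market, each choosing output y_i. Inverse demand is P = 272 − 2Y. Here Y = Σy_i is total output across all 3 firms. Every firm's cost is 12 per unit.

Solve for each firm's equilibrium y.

A representative firm's profit is π_i = y_i(272 − 2Y) − 12y_i, with Y = y_i + Σ_{j≠i} y_j.
First-order condition: 260 − 4y_i − 2Σ_{j≠i} y_j = 0.
With identical firms, set every y_j = y: then 260 − 4y − 4y = 0, i.e. y = 260/8 = 32.5.

32.5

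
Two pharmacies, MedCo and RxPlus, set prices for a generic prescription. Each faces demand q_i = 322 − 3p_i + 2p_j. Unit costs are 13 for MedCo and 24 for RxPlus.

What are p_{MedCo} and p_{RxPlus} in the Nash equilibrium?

92.3125, 96.4375

MedCo's profit: π = (p_{MedCo} − 13)(322 − 3p_{MedCo} + 2p_{RxPlus}).
∂π/∂p_{MedCo} = 361 − 6p_{MedCo} + 2p_{RxPlus} = 0 ⇒ p_{MedCo} = 361/6 + (1/3)p_{RxPlus}.
Similarly p_{RxPlus} = 197/3 + (1/3)p_{MedCo}.
Substituting the second reaction function into the first: p_{MedCo} = 361/6 + (1/3)(197/3 + (1/3)p_{MedCo}), which gives (8/9)p_{MedCo} = 1477/18 ⇒ p_{MedCo} = 92.3125.
Then p_{RxPlus} = 197/3 + (1/3)·92.3125 = 96.4375.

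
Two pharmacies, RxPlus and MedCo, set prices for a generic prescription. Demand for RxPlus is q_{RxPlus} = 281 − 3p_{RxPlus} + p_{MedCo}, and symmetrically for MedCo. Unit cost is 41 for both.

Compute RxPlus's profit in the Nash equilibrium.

RxPlus's profit: π = (p_{RxPlus} − 41)(281 − 3p_{RxPlus} + p_{MedCo}).
∂π/∂p_{RxPlus} = 404 − 6p_{RxPlus} + p_{MedCo} = 0 ⇒ p_{RxPlus} = 202/3 + (1/6)p_{MedCo}.
The game is symmetric, so in equilibrium p_{MedCo} = p_{RxPlus}: the reaction function gives (5/6)p_{RxPlus} = 202/3, hence p_{RxPlus} = 80.8.
q_{RxPlus} = 281 − 3·80.8 + 80.8 = 119.4.
Profit = (80.8 − 41)·119.4 = 4752.12.

4752.12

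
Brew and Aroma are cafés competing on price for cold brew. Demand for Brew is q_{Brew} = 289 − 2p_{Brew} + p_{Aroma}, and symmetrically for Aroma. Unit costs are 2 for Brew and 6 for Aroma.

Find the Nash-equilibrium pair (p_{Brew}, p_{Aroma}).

Brew's profit: π = (p_{Brew} − 2)(289 − 2p_{Brew} + p_{Aroma}).
∂π/∂p_{Brew} = 293 − 4p_{Brew} + p_{Aroma} = 0 ⇒ p_{Brew} = 73.25 + 0.25p_{Aroma}.
Similarly p_{Aroma} = 75.25 + 0.25p_{Brew}.
Plugging p_{Aroma} into Brew's best response: p_{Brew} = 73.25 + 0.25(75.25 + 0.25p_{Brew}) ⇒ 0.9375p_{Brew} = 92.0625, so p_{Brew} = 98.2.
Then p_{Aroma} = 75.25 + 0.25·98.2 = 99.8.

98.2, 99.8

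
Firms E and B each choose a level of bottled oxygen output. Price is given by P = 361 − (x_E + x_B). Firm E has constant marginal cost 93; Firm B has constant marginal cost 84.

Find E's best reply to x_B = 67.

Firm E's profit: π = x_E(361 − (x_E + x_B)) − 93x_E.
∂π/∂x_E = 268 − 2x_E − x_B = 0, so x_E = 134 − 0.5x_B.
At x_B = 67: x_E = 134 − 0.5·67 = 100.5.

100.5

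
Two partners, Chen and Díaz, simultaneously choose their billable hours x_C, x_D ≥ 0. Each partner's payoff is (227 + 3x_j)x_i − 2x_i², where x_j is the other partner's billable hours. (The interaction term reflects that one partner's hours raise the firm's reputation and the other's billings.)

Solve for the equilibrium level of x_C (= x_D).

227

Chen's payoff is (227 + 3x_D)x_C − 2x_C².
∂π/∂x_C = 227 + 3x_D − 4x_C = 0, so x_C = 56.75 + 0.75x_D.
The game is symmetric, so in equilibrium x_D = x_C: the reaction function gives 0.25x_C = 56.75, hence x_C = 227.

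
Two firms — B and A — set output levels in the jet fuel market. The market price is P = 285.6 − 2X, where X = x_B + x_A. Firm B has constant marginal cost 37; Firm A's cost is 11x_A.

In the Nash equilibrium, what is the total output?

Firm B's profit: π = x_B(285.6 − 2(x_B + x_A)) − 37x_B.
∂π/∂x_B = 248.6 − 4x_B − 2x_A = 0, so x_B = 62.15 − 0.5x_A.
By the same steps for A: x_A = 68.65 − 0.5x_B.
Solving the two reaction functions simultaneously: (1 − (−0.5)(−0.5))x_B = 62.15 − 0.5·68.65, so 0.75x_B = 27.825 and x_B = 37.1.
Then x_A = 68.65 − 0.5·37.1 = 50.1.
Total output: 37.1 + 50.1 = 87.2.

87.2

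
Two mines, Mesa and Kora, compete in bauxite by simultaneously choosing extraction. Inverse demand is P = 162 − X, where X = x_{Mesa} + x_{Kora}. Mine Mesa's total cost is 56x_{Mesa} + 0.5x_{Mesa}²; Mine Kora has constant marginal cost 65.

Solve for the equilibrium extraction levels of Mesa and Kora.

23, 37

Mine Mesa's profit: π = x_{Mesa}(162 − (x_{Mesa} + x_{Kora})) − 56x_{Mesa} − 0.5x_{Mesa}².
∂π/∂x_{Mesa} = 106 − 3x_{Mesa} − x_{Kora} = 0, so x_{Mesa} = 106/3 − (1/3)x_{Kora}.
For Kora: ∂π/∂x_{Kora} = 97 − 2x_{Kora} − x_{Mesa} = 0 ⇒ x_{Kora} = 48.5 − 0.5x_{Mesa}.
Substituting the second reaction function into the first: x_{Mesa} = 106/3 − (1/3)(48.5 − 0.5x_{Mesa}), which gives (5/6)x_{Mesa} = 115/6 ⇒ x_{Mesa} = 23.
Then x_{Kora} = 48.5 − 0.5·23 = 37.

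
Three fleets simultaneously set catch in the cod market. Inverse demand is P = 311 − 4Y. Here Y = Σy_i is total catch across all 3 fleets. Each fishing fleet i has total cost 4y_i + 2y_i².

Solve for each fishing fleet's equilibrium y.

A representative fishing fleet's profit is π_i = y_i(311 − 4Y) − 4y_i − 2y_i², with Y = y_i + Σ_{j≠i} y_j.
First-order condition: 307 − 12y_i − 4Σ_{j≠i} y_j = 0.
With identical fishing fleets, set every y_j = y: then 307 − 12y − 8y = 0, i.e. y = 307/20 = 15.35.

15.35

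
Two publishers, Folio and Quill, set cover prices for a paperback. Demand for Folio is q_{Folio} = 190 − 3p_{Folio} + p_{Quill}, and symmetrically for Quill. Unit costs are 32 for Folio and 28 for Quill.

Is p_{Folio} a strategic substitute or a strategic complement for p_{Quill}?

strategic complements

Folio's profit: π = (p_{Folio} − 32)(190 − 3p_{Folio} + p_{Quill}).
∂π/∂p_{Folio} = 286 − 6p_{Folio} + p_{Quill} = 0 ⇒ p_{Folio} = 143/3 + (1/6)p_{Quill}.
The best-response slope dp_{Folio}/dp_{Quill} = 1/6 > 0: the reaction function is upward-sloping, so the choices are strategic complements.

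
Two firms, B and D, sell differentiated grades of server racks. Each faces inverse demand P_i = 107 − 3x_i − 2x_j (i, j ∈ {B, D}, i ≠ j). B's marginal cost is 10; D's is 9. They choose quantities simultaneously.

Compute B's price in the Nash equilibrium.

Firm B's profit: π = x_B(107 − 3x_B − 2x_D) − 10x_B.
∂π/∂x_B = 97 − 6x_B − 2x_D = 0 ⇒ x_B = 97/6 − (1/3)x_D.
Similarly x_D = 49/3 − (1/3)x_B.
Solving the two reaction functions simultaneously: (1 − (−1/3)(−1/3))x_B = 97/6 − (1/3)·(49/3), so (8/9)x_B = 193/18 and x_B = 12.0625.
Then x_D = 49/3 − (1/3)·12.0625 = 12.3125.
P_B = 107 − 3·12.0625 − 2·12.3125 = 46.1875.

46.1875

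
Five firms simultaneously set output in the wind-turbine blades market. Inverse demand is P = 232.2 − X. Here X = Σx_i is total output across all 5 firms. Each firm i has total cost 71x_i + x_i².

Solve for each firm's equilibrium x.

20.15

A representative firm's profit is π_i = x_i(232.2 − X) − 71x_i − x_i², with X = x_i + Σ_{j≠i} x_j.
First-order condition: 161.2 − 4x_i − Σ_{j≠i} x_j = 0.
Imposing symmetry (x_j = x for all j) turns Σ_{j≠i} x_j into 4x, so 161.2 = 8x and x = 20.15.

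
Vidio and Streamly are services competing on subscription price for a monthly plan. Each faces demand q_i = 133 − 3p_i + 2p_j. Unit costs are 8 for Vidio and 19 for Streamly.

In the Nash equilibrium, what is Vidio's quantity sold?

Vidio's profit: π = (p_{Vidio} − 8)(133 − 3p_{Vidio} + 2p_{Streamly}).
∂π/∂p_{Vidio} = 157 − 6p_{Vidio} + 2p_{Streamly} = 0 ⇒ p_{Vidio} = 157/6 + (1/3)p_{Streamly}.
Similarly p_{Streamly} = 95/3 + (1/3)p_{Vidio}.
Solving the two reaction functions simultaneously: (1 − (1/3)(1/3))p_{Vidio} = 157/6 + (1/3)·(95/3), so (8/9)p_{Vidio} = 661/18 and p_{Vidio} = 41.3125.
Then p_{Streamly} = 95/3 + (1/3)·41.3125 = 45.4375.
q_{Vidio} = 133 − 3·41.3125 + 2·45.4375 = 99.9375.

99.9375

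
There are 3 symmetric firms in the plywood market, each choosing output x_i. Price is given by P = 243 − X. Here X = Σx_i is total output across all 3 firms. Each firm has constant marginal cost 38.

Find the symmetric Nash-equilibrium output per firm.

51.25

A representative firm's profit is π_i = x_i(243 − X) − 38x_i, with X = x_i + Σ_{j≠i} x_j.
First-order condition: 205 − 2x_i − Σ_{j≠i} x_j = 0.
With identical firms, set every x_j = x: then 205 − 2x − 2x = 0, i.e. x = 205/4 = 51.25.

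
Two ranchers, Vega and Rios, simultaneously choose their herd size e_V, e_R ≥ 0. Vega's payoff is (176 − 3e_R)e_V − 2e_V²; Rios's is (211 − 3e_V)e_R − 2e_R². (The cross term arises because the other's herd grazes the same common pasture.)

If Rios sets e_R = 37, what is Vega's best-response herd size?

16.25

Expanding Vega's payoff: 176e_V − 3e_Re_V − 2e_V².
∂π/∂e_V = 176 − 3e_R − 4e_V = 0, so e_V = 44 − 0.75e_R.
At e_R = 37: e_V = 44 − 0.75·37 = 16.25.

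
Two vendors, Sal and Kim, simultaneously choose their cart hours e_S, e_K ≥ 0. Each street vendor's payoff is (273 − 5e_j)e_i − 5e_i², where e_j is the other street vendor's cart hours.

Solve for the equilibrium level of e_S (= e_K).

18.2

Sal's payoff is (273 − 5e_K)e_S − 5e_S².
∂π/∂e_S = 273 − 5e_K − 10e_S = 0, so e_S = 27.3 − 0.5e_K.
The game is symmetric, so in equilibrium e_K = e_S: the reaction function gives 1.5e_S = 27.3, hence e_S = 18.2.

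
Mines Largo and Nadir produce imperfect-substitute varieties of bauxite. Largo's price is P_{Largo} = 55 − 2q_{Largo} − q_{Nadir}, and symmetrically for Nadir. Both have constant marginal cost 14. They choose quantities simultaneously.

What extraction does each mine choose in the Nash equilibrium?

8.2

Mine Largo's profit: π = q_{Largo}(55 − 2q_{Largo} − q_{Nadir}) − 14q_{Largo}.
∂π/∂q_{Largo} = 41 − 4q_{Largo} − q_{Nadir} = 0 ⇒ q_{Largo} = 10.25 − 0.25q_{Nadir}.
The game is symmetric, so in equilibrium q_{Nadir} = q_{Largo}: the reaction function gives 1.25q_{Largo} = 10.25, hence q_{Largo} = 8.2.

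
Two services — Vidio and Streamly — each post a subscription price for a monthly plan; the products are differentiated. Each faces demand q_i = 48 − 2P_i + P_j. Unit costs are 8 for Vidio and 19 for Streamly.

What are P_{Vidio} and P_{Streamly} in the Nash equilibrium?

Vidio's profit: π = (P_{Vidio} − 8)(48 − 2P_{Vidio} + P_{Streamly}).
∂π/∂P_{Vidio} = 64 − 4P_{Vidio} + P_{Streamly} = 0 ⇒ P_{Vidio} = 16 + 0.25P_{Streamly}.
Similarly P_{Streamly} = 21.5 + 0.25P_{Vidio}.
Plugging P_{Streamly} into Vidio's best response: P_{Vidio} = 16 + 0.25(21.5 + 0.25P_{Vidio}) ⇒ 0.9375P_{Vidio} = 21.375, so P_{Vidio} = 22.8.
Then P_{Streamly} = 21.5 + 0.25·22.8 = 27.2.

22.8, 27.2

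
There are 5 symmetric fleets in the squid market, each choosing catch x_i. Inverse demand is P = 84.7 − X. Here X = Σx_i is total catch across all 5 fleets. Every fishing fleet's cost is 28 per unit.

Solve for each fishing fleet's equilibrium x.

A representative fishing fleet's profit is π_i = x_i(84.7 − X) − 28x_i, with X = x_i + Σ_{j≠i} x_j.
First-order condition: 56.7 − 2x_i − Σ_{j≠i} x_j = 0.
With identical fishing fleets, set every x_j = x: then 56.7 − 2x − 4x = 0, i.e. x = 56.7/6 = 9.45.

9.45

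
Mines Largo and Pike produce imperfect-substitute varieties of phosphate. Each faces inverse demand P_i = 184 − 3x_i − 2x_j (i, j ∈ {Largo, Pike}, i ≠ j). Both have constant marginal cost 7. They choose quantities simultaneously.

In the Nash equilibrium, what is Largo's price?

Mine Largo's profit: π = x_{Largo}(184 − 3x_{Largo} − 2x_{Pike}) − 7x_{Largo}.
∂π/∂x_{Largo} = 177 − 6x_{Largo} − 2x_{Pike} = 0 ⇒ x_{Largo} = 29.5 − (1/3)x_{Pike}.
The game is symmetric, so in equilibrium x_{Pike} = x_{Largo}: the reaction function gives (4/3)x_{Largo} = 29.5, hence x_{Largo} = 22.125.
P_{Largo} = 184 − 3·22.125 − 2·22.125 = 73.375.

73.375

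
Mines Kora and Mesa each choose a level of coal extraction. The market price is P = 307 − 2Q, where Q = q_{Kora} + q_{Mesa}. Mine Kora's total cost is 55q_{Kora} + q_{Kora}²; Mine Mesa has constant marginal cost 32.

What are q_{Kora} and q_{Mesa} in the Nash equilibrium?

Mine Kora's profit: π = q_{Kora}(307 − 2(q_{Kora} + q_{Mesa})) − 55q_{Kora} − q_{Kora}².
∂π/∂q_{Kora} = 252 − 6q_{Kora} − 2q_{Mesa} = 0, so q_{Kora} = 42 − (1/3)q_{Mesa}.
For Mesa: ∂π/∂q_{Mesa} = 275 − 4q_{Mesa} − 2q_{Kora} = 0 ⇒ q_{Mesa} = 68.75 − 0.5q_{Kora}.
Solving the two reaction functions simultaneously: (1 − (−1/3)(−0.5))q_{Kora} = 42 − (1/3)·68.75, so (5/6)q_{Kora} = 229/12 and q_{Kora} = 22.9.
Then q_{Mesa} = 68.75 − 0.5·22.9 = 57.3.

22.9, 57.3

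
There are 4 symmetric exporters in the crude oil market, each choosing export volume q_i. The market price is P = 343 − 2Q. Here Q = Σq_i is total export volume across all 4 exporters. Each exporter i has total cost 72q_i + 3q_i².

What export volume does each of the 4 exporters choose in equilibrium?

A representative exporter's profit is π_i = q_i(343 − 2Q) − 72q_i − 3q_i², with Q = q_i + Σ_{j≠i} q_j.
First-order condition: 271 − 10q_i − 2Σ_{j≠i} q_j = 0.
With identical exporters, set every q_j = q: then 271 − 10q − 6q = 0, i.e. q = 271/16 = 16.9375.

16.9375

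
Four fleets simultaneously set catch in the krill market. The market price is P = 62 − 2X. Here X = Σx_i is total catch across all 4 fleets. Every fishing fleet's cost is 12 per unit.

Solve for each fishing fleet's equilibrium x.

A representative fishing fleet's profit is π_i = x_i(62 − 2X) − 12x_i, with X = x_i + Σ_{j≠i} x_j.
First-order condition: 50 − 4x_i − 2Σ_{j≠i} x_j = 0.
With identical fishing fleets, set every x_j = x: then 50 − 4x − 6x = 0, i.e. x = 50/10 = 5.

5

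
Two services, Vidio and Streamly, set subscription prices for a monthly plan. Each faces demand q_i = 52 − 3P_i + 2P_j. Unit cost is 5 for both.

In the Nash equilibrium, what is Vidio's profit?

Vidio's profit: π = (P_{Vidio} − 5)(52 − 3P_{Vidio} + 2P_{Streamly}).
∂π/∂P_{Vidio} = 67 − 6P_{Vidio} + 2P_{Streamly} = 0 ⇒ P_{Vidio} = 67/6 + (1/3)P_{Streamly}.
Setting P_{Vidio} = P_{Streamly} in the reaction function: P_{Vidio} = 67/6 + (1/3)P_{Vidio}, so P_{Vidio} = (67/6) / (2/3) = 16.75.
q_{Vidio} = 52 − 3·16.75 + 2·16.75 = 35.25.
Profit = (16.75 − 5)·35.25 = 414.1875.

414.1875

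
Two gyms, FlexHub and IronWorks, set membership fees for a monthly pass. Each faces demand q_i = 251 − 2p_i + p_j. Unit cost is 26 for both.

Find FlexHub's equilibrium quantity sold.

FlexHub's profit: π = (p_{FlexHub} − 26)(251 − 2p_{FlexHub} + p_{IronWorks}).
∂π/∂p_{FlexHub} = 303 − 4p_{FlexHub} + p_{IronWorks} = 0 ⇒ p_{FlexHub} = 75.75 + 0.25p_{IronWorks}.
Setting p_{FlexHub} = p_{IronWorks} in the reaction function: p_{FlexHub} = 75.75 + 0.25p_{FlexHub}, so p_{FlexHub} = 75.75 / 0.75 = 101.
q_{FlexHub} = 251 − 2·101 + 101 = 150.

150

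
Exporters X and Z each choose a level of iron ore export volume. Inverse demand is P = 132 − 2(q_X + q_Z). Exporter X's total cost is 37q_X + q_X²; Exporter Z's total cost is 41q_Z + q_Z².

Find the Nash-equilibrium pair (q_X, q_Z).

12.125, 11.125

Exporter X's profit: π = q_X(132 − 2(q_X + q_Z)) − 37q_X − q_X².
∂π/∂q_X = 95 − 6q_X − 2q_Z = 0, so q_X = 95/6 − (1/3)q_Z.
By the same steps for Z: q_Z = 91/6 − (1/3)q_X.
Substituting the second reaction function into the first: q_X = 95/6 − (1/3)(91/6 − (1/3)q_X), which gives (8/9)q_X = 97/9 ⇒ q_X = 12.125.
Then q_Z = 91/6 − (1/3)·12.125 = 11.125.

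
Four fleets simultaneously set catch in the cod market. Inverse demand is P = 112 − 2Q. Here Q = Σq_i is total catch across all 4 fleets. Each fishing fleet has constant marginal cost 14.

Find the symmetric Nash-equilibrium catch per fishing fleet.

A representative fishing fleet's profit is π_i = q_i(112 − 2Q) − 14q_i, with Q = q_i + Σ_{j≠i} q_j.
First-order condition: 98 − 4q_i − 2Σ_{j≠i} q_j = 0.
With identical fishing fleets, set every q_j = q: then 98 − 4q − 6q = 0, i.e. q = 98/10 = 9.8.

9.8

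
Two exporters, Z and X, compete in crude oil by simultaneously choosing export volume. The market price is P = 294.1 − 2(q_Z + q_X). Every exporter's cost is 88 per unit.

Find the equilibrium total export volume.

68.7

Exporter Z's profit: π = q_Z(294.1 − 2(q_Z + q_X)) − 88q_Z.
∂π/∂q_Z = 206.1 − 4q_Z − 2q_X = 0, so q_Z = 51.525 − 0.5q_X.
Setting q_Z = q_X in the reaction function: q_Z = 51.525 − 0.5q_Z, so q_Z = 51.525 / 1.5 = 34.35.
Total export volume: 34.35 + 34.35 = 68.7.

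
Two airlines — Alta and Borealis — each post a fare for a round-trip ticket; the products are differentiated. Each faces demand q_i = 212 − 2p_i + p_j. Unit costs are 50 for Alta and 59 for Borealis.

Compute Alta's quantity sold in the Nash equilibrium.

Alta's profit: π = (p_{Alta} − 50)(212 − 2p_{Alta} + p_{Borealis}).
∂π/∂p_{Alta} = 312 − 4p_{Alta} + p_{Borealis} = 0 ⇒ p_{Alta} = 78 + 0.25p_{Borealis}.
Similarly p_{Borealis} = 82.5 + 0.25p_{Alta}.
Solving the two reaction functions simultaneously: (1 − (0.25)(0.25))p_{Alta} = 78 + 0.25·82.5, so 0.9375p_{Alta} = 98.625 and p_{Alta} = 105.2.
Then p_{Borealis} = 82.5 + 0.25·105.2 = 108.8.
q_{Alta} = 212 − 2·105.2 + 108.8 = 110.4.

110.4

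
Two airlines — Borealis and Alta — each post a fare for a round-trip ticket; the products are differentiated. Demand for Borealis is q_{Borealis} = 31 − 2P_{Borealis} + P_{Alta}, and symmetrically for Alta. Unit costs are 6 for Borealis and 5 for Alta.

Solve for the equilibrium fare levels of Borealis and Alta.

Borealis's profit: π = (P_{Borealis} − 6)(31 − 2P_{Borealis} + P_{Alta}).
∂π/∂P_{Borealis} = 43 − 4P_{Borealis} + P_{Alta} = 0 ⇒ P_{Borealis} = 10.75 + 0.25P_{Alta}.
Similarly P_{Alta} = 10.25 + 0.25P_{Borealis}.
Substituting the second reaction function into the first: P_{Borealis} = 10.75 + 0.25(10.25 + 0.25P_{Borealis}), which gives 0.9375P_{Borealis} = 13.3125 ⇒ P_{Borealis} = 14.2.
Then P_{Alta} = 10.25 + 0.25·14.2 = 13.8.

14.2, 13.8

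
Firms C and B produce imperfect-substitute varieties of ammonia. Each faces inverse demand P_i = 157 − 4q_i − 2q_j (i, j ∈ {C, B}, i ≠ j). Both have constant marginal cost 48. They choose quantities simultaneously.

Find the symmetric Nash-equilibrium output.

Firm C's profit: π = q_C(157 − 4q_C − 2q_B) − 48q_C.
∂π/∂q_C = 109 − 8q_C − 2q_B = 0 ⇒ q_C = 13.625 − 0.25q_B.
The game is symmetric, so in equilibrium q_B = q_C: the reaction function gives 1.25q_C = 13.625, hence q_C = 10.9.

10.9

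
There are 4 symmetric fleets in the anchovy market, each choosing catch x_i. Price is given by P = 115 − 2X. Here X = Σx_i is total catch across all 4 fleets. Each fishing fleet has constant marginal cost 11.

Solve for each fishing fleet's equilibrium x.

A representative fishing fleet's profit is π_i = x_i(115 − 2X) − 11x_i, with X = x_i + Σ_{j≠i} x_j.
First-order condition: 104 − 4x_i − 2Σ_{j≠i} x_j = 0.
Imposing symmetry (x_j = x for all j) turns Σ_{j≠i} x_j into 3x, so 104 = 10x and x = 10.4.

10.4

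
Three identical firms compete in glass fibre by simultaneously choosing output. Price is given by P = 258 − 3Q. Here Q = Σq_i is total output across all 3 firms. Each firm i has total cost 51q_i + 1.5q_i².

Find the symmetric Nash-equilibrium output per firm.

13.8

A representative firm's profit is π_i = q_i(258 − 3Q) − 51q_i − 1.5q_i², with Q = q_i + Σ_{j≠i} q_j.
First-order condition: 207 − 9q_i − 3Σ_{j≠i} q_j = 0.
Imposing symmetry (q_j = q for all j) turns Σ_{j≠i} q_j into 2q, so 207 = 15q and q = 13.8.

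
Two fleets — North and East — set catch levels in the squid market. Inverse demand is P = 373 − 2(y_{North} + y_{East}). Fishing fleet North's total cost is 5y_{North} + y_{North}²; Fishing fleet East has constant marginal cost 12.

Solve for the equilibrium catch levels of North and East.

Fishing fleet North's profit: π = y_{North}(373 − 2(y_{North} + y_{East})) − 5y_{North} − y_{North}².
∂π/∂y_{North} = 368 − 6y_{North} − 2y_{East} = 0, so y_{North} = 184/3 − (1/3)y_{East}.
For East: ∂π/∂y_{East} = 361 − 4y_{East} − 2y_{North} = 0 ⇒ y_{East} = 90.25 − 0.5y_{North}.
Plugging y_{East} into North's best response: y_{North} = 184/3 − (1/3)(90.25 − 0.5y_{North}) ⇒ (5/6)y_{North} = 31.25, so y_{North} = 37.5.
Then y_{East} = 90.25 − 0.5·37.5 = 71.5.

37.5, 71.5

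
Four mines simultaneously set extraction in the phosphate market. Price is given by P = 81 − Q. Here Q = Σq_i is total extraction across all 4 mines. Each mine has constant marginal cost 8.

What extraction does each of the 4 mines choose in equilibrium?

14.6

A representative mine's profit is π_i = q_i(81 − Q) − 8q_i, with Q = q_i + Σ_{j≠i} q_j.
First-order condition: 73 − 2q_i − Σ_{j≠i} q_j = 0.
With identical mines, set every q_j = q: then 73 − 2q − 3q = 0, i.e. q = 73/5 = 14.6.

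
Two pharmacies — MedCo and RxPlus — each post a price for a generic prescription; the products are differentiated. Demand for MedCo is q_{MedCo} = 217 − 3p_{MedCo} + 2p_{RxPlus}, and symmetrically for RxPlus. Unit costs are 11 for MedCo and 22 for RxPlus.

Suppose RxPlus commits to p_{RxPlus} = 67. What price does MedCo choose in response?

64

MedCo's profit: π = (p_{MedCo} − 11)(217 − 3p_{MedCo} + 2p_{RxPlus}).
∂π/∂p_{MedCo} = 250 − 6p_{MedCo} + 2p_{RxPlus} = 0 ⇒ p_{MedCo} = 125/3 + (1/3)p_{RxPlus}.
At p_{RxPlus} = 67: p_{MedCo} = 125/3 + (1/3)·67 = 64.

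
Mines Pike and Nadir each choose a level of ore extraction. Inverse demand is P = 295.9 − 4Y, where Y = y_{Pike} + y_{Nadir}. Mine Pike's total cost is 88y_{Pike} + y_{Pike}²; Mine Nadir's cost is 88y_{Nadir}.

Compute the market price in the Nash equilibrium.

Mine Pike's profit: π = y_{Pike}(295.9 − 4(y_{Pike} + y_{Nadir})) − 88y_{Pike} − y_{Pike}².
∂π/∂y_{Pike} = 207.9 − 10y_{Pike} − 4y_{Nadir} = 0, so y_{Pike} = 20.79 − 0.4y_{Nadir}.
For Nadir: ∂π/∂y_{Nadir} = 207.9 − 8y_{Nadir} − 4y_{Pike} = 0 ⇒ y_{Nadir} = 25.9875 − 0.5y_{Pike}.
Plugging y_{Nadir} into Pike's best response: y_{Pike} = 20.79 − 0.4(25.9875 − 0.5y_{Pike}) ⇒ 0.8y_{Pike} = 10.395, so y_{Pike} = 2079/160.
Then y_{Nadir} = 25.9875 − 0.5·(2079/160) = 6237/320.
Equilibrium price: P = 295.9 − 4·(2079/64) = 165.9625.

165.9625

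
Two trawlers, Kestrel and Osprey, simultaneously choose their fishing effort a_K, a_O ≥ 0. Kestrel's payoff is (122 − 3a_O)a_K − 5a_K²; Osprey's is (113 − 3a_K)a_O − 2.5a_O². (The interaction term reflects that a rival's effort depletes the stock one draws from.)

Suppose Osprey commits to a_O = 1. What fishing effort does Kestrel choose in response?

11.9

Expanding Kestrel's payoff: 122a_K − 3a_Oa_K − 5a_K².
∂π/∂a_K = 122 − 3a_O − 10a_K = 0, so a_K = 12.2 − 0.3a_O.
At a_O = 1: a_K = 12.2 − 0.3·1 = 11.9.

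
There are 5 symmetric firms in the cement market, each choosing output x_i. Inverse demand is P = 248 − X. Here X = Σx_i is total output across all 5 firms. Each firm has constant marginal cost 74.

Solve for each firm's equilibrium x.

A representative firm's profit is π_i = x_i(248 − X) − 74x_i, with X = x_i + Σ_{j≠i} x_j.
First-order condition: 174 − 2x_i − Σ_{j≠i} x_j = 0.
Imposing symmetry (x_j = x for all j) turns Σ_{j≠i} x_j into 4x, so 174 = 6x and x = 29.

29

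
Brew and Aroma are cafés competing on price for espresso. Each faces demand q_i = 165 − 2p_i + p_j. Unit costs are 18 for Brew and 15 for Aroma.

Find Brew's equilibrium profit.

4723.92

Brew's profit: π = (p_{Brew} − 18)(165 − 2p_{Brew} + p_{Aroma}).
∂π/∂p_{Brew} = 201 − 4p_{Brew} + p_{Aroma} = 0 ⇒ p_{Brew} = 50.25 + 0.25p_{Aroma}.
Similarly p_{Aroma} = 48.75 + 0.25p_{Brew}.
Substituting the second reaction function into the first: p_{Brew} = 50.25 + 0.25(48.75 + 0.25p_{Brew}), which gives 0.9375p_{Brew} = 62.4375 ⇒ p_{Brew} = 66.6.
Then p_{Aroma} = 48.75 + 0.25·66.6 = 65.4.
q_{Brew} = 165 − 2·66.6 + 65.4 = 97.2.
Profit = (66.6 − 18)·97.2 = 4723.92.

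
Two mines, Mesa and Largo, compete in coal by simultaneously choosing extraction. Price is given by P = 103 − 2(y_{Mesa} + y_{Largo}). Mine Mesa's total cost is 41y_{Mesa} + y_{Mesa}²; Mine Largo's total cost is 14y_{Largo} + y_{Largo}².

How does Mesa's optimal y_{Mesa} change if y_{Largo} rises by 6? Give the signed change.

-2

Mine Mesa's profit: π = y_{Mesa}(103 − 2(y_{Mesa} + y_{Largo})) − 41y_{Mesa} − y_{Mesa}².
∂π/∂y_{Mesa} = 62 − 6y_{Mesa} − 2y_{Largo} = 0, so y_{Mesa} = 31/3 − (1/3)y_{Largo}.
The reaction-function slope is −1/3, so a 6-unit rise in y_{Largo} moves y_{Mesa} by −1/3 × 6 = −2. Mesa's best response falls — the actions are strategic substitutes.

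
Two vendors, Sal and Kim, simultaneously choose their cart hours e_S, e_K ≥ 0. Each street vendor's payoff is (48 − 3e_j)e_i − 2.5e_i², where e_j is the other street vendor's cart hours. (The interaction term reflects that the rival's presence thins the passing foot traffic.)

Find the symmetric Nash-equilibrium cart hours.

Sal's payoff is (48 − 3e_K)e_S − 2.5e_S².
∂π/∂e_S = 48 − 3e_K − 5e_S = 0, so e_S = 9.6 − 0.6e_K.
By symmetry e_K = e_S; substituting into the reaction function, 1.6e_S = 9.6 and e_S = 6.

6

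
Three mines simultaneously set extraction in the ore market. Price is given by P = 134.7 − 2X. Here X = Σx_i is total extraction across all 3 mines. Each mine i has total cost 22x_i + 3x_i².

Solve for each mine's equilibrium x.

A representative mine's profit is π_i = x_i(134.7 − 2X) − 22x_i − 3x_i², with X = x_i + Σ_{j≠i} x_j.
First-order condition: 112.7 − 10x_i − 2Σ_{j≠i} x_j = 0.
Imposing symmetry (x_j = x for all j) turns Σ_{j≠i} x_j into 2x, so 112.7 = 14x and x = 8.05.

8.05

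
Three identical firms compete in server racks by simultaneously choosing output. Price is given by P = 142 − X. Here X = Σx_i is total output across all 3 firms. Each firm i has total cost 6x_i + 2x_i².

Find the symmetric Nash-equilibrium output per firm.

A representative firm's profit is π_i = x_i(142 − X) − 6x_i − 2x_i², with X = x_i + Σ_{j≠i} x_j.
First-order condition: 136 − 6x_i − Σ_{j≠i} x_j = 0.
With identical firms, set every x_j = x: then 136 − 6x − 2x = 0, i.e. x = 136/8 = 17.

17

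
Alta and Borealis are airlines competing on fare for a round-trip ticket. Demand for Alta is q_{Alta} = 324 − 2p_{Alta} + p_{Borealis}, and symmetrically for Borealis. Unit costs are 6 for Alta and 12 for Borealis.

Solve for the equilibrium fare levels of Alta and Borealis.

Alta's profit: π = (p_{Alta} − 6)(324 − 2p_{Alta} + p_{Borealis}).
∂π/∂p_{Alta} = 336 − 4p_{Alta} + p_{Borealis} = 0 ⇒ p_{Alta} = 84 + 0.25p_{Borealis}.
Similarly p_{Borealis} = 87 + 0.25p_{Alta}.
Solving the two reaction functions simultaneously: (1 − (0.25)(0.25))p_{Alta} = 84 + 0.25·87, so 0.9375p_{Alta} = 105.75 and p_{Alta} = 112.8.
Then p_{Borealis} = 87 + 0.25·112.8 = 115.2.

112.8, 115.2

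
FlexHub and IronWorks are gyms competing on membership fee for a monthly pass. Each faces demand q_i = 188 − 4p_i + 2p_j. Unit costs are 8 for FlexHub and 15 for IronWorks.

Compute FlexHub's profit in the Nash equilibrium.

FlexHub's profit: π = (p_{FlexHub} − 8)(188 − 4p_{FlexHub} + 2p_{IronWorks}).
∂π/∂p_{FlexHub} = 220 − 8p_{FlexHub} + 2p_{IronWorks} = 0 ⇒ p_{FlexHub} = 27.5 + 0.25p_{IronWorks}.
Similarly p_{IronWorks} = 31 + 0.25p_{FlexHub}.
Substituting the second reaction function into the first: p_{FlexHub} = 27.5 + 0.25(31 + 0.25p_{FlexHub}), which gives 0.9375p_{FlexHub} = 35.25 ⇒ p_{FlexHub} = 37.6.
Then p_{IronWorks} = 31 + 0.25·37.6 = 40.4.
q_{FlexHub} = 188 − 4·37.6 + 2·40.4 = 118.4.
Profit = (37.6 − 8)·118.4 = 3504.64.

3504.64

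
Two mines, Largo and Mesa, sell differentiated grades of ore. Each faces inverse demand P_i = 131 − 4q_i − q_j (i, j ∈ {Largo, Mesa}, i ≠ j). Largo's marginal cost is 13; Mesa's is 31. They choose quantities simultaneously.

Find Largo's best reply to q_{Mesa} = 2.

Mine Largo's profit: π = q_{Largo}(131 − 4q_{Largo} − q_{Mesa}) − 13q_{Largo}.
∂π/∂q_{Largo} = 118 − 8q_{Largo} − q_{Mesa} = 0 ⇒ q_{Largo} = 14.75 − 0.125q_{Mesa}.
At q_{Mesa} = 2: q_{Largo} = 14.75 − 0.125·2 = 14.5.

14.5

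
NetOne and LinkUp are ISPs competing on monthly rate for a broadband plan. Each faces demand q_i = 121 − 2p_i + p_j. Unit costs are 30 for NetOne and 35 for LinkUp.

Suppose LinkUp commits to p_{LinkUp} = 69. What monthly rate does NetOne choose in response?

62.5

NetOne's profit: π = (p_{NetOne} − 30)(121 − 2p_{NetOne} + p_{LinkUp}).
∂π/∂p_{NetOne} = 181 − 4p_{NetOne} + p_{LinkUp} = 0 ⇒ p_{NetOne} = 45.25 + 0.25p_{LinkUp}.
At p_{LinkUp} = 69: p_{NetOne} = 45.25 + 0.25·69 = 62.5.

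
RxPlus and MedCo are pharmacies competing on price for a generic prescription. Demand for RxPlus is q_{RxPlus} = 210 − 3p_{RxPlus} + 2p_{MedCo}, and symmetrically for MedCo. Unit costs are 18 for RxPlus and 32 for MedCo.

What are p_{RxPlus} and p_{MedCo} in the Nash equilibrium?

68.625, 73.875

RxPlus's profit: π = (p_{RxPlus} − 18)(210 − 3p_{RxPlus} + 2p_{MedCo}).
∂π/∂p_{RxPlus} = 264 − 6p_{RxPlus} + 2p_{MedCo} = 0 ⇒ p_{RxPlus} = 44 + (1/3)p_{MedCo}.
Similarly p_{MedCo} = 51 + (1/3)p_{RxPlus}.
Solving the two reaction functions simultaneously: (1 − (1/3)(1/3))p_{RxPlus} = 44 + (1/3)·51, so (8/9)p_{RxPlus} = 61 and p_{RxPlus} = 68.625.
Then p_{MedCo} = 51 + (1/3)·68.625 = 73.875.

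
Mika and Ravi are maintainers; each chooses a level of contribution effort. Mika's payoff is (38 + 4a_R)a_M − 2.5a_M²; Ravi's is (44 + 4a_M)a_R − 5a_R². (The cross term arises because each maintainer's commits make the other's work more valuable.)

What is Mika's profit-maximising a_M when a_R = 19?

Expanding Mika's payoff: 38a_M + 4a_Ra_M − 2.5a_M².
∂π/∂a_M = 38 + 4a_R − 5a_M = 0, so a_M = 7.6 + 0.8a_R.
At a_R = 19: a_M = 7.6 + 0.8·19 = 22.8.

22.8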